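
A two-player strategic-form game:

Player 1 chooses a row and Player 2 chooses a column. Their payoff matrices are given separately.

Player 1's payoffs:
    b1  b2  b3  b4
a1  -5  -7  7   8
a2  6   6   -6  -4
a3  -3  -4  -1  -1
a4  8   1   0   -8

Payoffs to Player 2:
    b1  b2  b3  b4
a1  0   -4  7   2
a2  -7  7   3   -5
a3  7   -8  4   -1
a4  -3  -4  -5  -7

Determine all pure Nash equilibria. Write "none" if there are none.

Check each profile: it is a Nash equilibrium iff no player can strictly gain by switching unilaterally.
(a1, b1): Player 1 can switch to a2 (-5 → 6). Not NE.
(a1, b2): Player 1 can switch to a2 (-7 → 6). Not NE.
(a1, b3): Player 1 gets 7, best alternative 0; Player 2 gets 7, best alternative 2. No profitable deviation — NE.
(a1, b4): Player 2 can switch to b3 (2 → 7). Not NE.
(a2, b1): Player 1 can switch to a4 (6 → 8). Not NE.
(a2, b2): Player 1 gets 6, best alternative 1; Player 2 gets 7, best alternative 3. No profitable deviation — NE.
(a2, b3): Player 1 can switch to a1 (-6 → 7). Not NE.
(a2, b4): Player 1 can switch to a1 (-4 → 8). Not NE.
(a3, b1): Player 1 can switch to a2 (-3 → 6). Not NE.
(a3, b2): Player 1 can switch to a2 (-4 → 6). Not NE.
(a4, b1): Player 1 gets 8, best alternative 6; Player 2 gets -3, best alternative -4. No profitable deviation — NE.
(The remaining 5 profiles each have a profitable deviation by the same check.)

Pure-strategy Nash equilibria: (a1, b3) and (a2, b2) and (a4, b1)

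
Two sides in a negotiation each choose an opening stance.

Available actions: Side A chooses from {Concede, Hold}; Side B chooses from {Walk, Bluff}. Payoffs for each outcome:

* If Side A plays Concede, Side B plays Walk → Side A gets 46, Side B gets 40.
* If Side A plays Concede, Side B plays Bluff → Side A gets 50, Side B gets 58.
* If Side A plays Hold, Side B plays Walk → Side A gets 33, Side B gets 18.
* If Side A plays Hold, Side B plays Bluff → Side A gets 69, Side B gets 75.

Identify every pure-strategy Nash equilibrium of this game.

(Hold, Bluff)

Side A against Walk: payoffs 46, 33 → best response Concede.
Side A against Bluff: payoffs 50, 69 → best response Hold.
Side B against Concede: payoffs 40, 58 → best response Bluff.
Side B against Hold: payoffs 18, 75 → best response Bluff.
Mutual best responses: (Hold, Bluff).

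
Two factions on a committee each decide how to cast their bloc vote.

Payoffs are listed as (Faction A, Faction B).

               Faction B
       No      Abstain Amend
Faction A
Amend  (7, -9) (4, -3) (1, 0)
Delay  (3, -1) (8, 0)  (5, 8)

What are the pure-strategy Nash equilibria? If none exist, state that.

(Delay, Amend)

Faction A against No: payoffs 7, 3 → best response Amend.
Faction A against Abstain: payoffs 4, 8 → best response Delay.
Faction A against Amend: payoffs 1, 5 → best response Delay.
Faction B against Amend: payoffs -9, -3, 0 → best response Amend.
Faction B against Delay: payoffs -1, 0, 8 → best response Amend.
Mutual best responses: (Delay, Amend).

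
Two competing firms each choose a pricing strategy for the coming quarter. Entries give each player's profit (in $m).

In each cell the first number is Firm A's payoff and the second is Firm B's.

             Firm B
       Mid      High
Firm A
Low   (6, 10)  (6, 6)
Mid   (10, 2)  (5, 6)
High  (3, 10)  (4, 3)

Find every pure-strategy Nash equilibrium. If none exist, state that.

(Low, Mid): Firm A can switch to Mid (6 → 10). Not NE.
(Low, High): Firm B can switch to Mid (6 → 10). Not NE.
(Mid, Mid): Firm B can switch to High (2 → 6). Not NE.
(Mid, High): Firm A can switch to Low (5 → 6). Not NE.
(High, Mid): Firm A can switch to Low (3 → 6). Not NE.
(High, High): Firm A can switch to Low (4 → 6). Not NE.

No pure-strategy Nash equilibrium.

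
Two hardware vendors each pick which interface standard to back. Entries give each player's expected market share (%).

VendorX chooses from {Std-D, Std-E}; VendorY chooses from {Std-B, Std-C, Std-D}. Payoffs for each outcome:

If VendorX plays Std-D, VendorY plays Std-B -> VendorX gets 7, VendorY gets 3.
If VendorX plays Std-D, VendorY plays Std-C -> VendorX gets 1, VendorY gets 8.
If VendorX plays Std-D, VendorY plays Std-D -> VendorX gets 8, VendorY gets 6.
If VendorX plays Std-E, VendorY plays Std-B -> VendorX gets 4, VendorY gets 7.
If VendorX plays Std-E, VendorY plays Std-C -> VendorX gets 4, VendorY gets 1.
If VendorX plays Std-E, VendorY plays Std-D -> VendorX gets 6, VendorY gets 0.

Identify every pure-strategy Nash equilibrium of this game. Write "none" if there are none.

This game has no pure Nash equilibrium.

(Std-D, Std-B): VendorY can switch to Std-C (3 → 8). Not NE.
(Std-D, Std-C): VendorX can switch to Std-E (1 → 4). Not NE.
(Std-D, Std-D): VendorY can switch to Std-C (6 → 8). Not NE.
(Std-E, Std-B): VendorX can switch to Std-D (4 → 7). Not NE.
(Std-E, Std-C): VendorY can switch to Std-B (1 → 7). Not NE.
(Std-E, Std-D): VendorX can switch to Std-D (6 → 8). Not NE.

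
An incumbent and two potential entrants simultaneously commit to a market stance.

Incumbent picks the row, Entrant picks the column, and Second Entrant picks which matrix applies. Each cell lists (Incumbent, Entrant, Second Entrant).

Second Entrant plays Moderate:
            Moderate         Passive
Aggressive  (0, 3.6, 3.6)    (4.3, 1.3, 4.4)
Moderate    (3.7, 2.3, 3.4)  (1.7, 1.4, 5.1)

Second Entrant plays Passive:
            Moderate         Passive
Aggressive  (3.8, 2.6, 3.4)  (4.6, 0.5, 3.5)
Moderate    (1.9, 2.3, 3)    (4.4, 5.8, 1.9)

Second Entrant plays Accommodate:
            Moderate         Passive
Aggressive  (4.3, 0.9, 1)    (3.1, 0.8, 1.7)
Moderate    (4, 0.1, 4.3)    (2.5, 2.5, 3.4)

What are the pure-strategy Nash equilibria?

Mark each player's best response to every combination of opponents' strategies; a profile where every player is best-responding is a pure Nash equilibrium.
Incumbent against (Moderate, Moderate): payoffs 0, 3.7 → best response Moderate.
Incumbent against (Moderate, Passive): payoffs 3.8, 1.9 → best response Aggressive.
Incumbent against (Moderate, Accommodate): payoffs 4.3, 4 → best response Aggressive.
Incumbent against (Passive, Moderate): payoffs 4.3, 1.7 → best response Aggressive.
Incumbent against (Passive, Passive): payoffs 4.6, 4.4 → best response Aggressive.
Incumbent against (Passive, Accommodate): payoffs 3.1, 2.5 → best response Aggressive.
Entrant against (Aggressive, Moderate): payoffs 3.6, 1.3 → best response Moderate.
Entrant against (Aggressive, Passive): payoffs 2.6, 0.5 → best response Moderate.
Entrant against (Aggressive, Accommodate): payoffs 0.9, 0.8 → best response Moderate.
Entrant against (Moderate, Moderate): payoffs 2.3, 1.4 → best response Moderate.
Entrant against (Moderate, Passive): payoffs 2.3, 5.8 → best response Passive.
Entrant against (Moderate, Accommodate): payoffs 0.1, 2.5 → best response Passive.
Second Entrant against (Aggressive, Moderate): payoffs 3.6, 3.4, 1 → best response Moderate.
Second Entrant against (Aggressive, Passive): payoffs 4.4, 3.5, 1.7 → best response Moderate.
Second Entrant against (Moderate, Moderate): payoffs 3.4, 3, 4.3 → best response Accommodate.
Second Entrant against (Moderate, Passive): payoffs 5.1, 1.9, 3.4 → best response Moderate.
No profile is a mutual best response for all players.

There is no pure-strategy Nash equilibrium.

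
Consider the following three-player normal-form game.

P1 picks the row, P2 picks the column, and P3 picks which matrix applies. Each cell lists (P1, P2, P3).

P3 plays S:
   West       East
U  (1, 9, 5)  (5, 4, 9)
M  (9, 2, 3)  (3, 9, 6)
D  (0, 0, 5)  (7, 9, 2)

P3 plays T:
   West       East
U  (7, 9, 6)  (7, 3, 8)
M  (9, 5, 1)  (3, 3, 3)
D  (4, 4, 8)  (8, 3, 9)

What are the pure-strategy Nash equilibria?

This game has no pure Nash equilibrium.

P1 against (West, S): payoffs 1, 9, 0 → best response M.
P1 against (West, T): payoffs 7, 9, 4 → best response M.
P1 against (East, S): payoffs 5, 3, 7 → best response D.
P1 against (East, T): payoffs 7, 3, 8 → best response D.
P2 against (U, S): payoffs 9, 4 → best response West.
P2 against (U, T): payoffs 9, 3 → best response West.
P2 against (M, S): payoffs 2, 9 → best response East.
P2 against (M, T): payoffs 5, 3 → best response West.
P2 against (D, S): payoffs 0, 9 → best response East.
P2 against (D, T): payoffs 4, 3 → best response West.
P3 against (U, West): payoffs 5, 6 → best response T.
P3 against (U, East): payoffs 9, 8 → best response S.
P3 against (M, West): payoffs 3, 1 → best response S.
P3 against (M, East): payoffs 6, 3 → best response S.
P3 against (D, West): payoffs 5, 8 → best response T.
P3 against (D, East): payoffs 2, 9 → best response T.
No profile is a mutual best response for all players.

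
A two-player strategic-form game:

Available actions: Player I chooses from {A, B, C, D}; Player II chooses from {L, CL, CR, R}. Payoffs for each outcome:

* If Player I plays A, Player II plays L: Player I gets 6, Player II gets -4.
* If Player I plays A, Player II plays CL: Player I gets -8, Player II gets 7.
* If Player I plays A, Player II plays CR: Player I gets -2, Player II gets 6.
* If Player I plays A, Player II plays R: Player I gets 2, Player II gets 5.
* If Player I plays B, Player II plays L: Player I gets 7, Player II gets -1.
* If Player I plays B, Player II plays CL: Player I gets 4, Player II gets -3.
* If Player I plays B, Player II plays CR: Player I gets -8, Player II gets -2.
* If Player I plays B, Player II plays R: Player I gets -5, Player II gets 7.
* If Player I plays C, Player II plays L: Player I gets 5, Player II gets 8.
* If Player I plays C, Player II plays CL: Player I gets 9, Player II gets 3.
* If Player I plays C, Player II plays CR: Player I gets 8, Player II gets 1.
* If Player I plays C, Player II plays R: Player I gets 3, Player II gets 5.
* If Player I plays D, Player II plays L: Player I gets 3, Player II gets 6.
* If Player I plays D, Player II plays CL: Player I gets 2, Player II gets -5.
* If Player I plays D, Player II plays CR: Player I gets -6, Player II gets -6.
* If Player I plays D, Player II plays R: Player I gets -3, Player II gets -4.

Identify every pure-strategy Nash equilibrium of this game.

none

For each strategy profile, look for a profitable unilateral deviation.
(A, L): Player I can switch to B (6 → 7). Not NE.
(A, CL): Player I can switch to B (-8 → 4). Not NE.
(A, CR): Player I can switch to C (-2 → 8). Not NE.
(A, R): Player I can switch to C (2 → 3). Not NE.
(B, L): Player II can switch to R (-1 → 7). Not NE.
(B, CL): Player I can switch to C (4 → 9). Not NE.
(B, CR): Player I can switch to A (-8 → -2). Not NE.
(B, R): Player I can switch to A (-5 → 2). Not NE.
(The remaining 8 profiles each have a profitable deviation by the same check.)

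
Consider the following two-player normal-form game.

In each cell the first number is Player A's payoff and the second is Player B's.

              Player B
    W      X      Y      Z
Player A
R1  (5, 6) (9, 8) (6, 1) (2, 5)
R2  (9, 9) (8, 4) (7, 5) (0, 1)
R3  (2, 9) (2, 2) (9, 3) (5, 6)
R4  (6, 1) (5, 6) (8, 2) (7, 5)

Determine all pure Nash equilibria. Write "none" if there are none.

(R1, X) and (R2, W)

Mark each player's best response to every combination of opponents' strategies; a profile where every player is best-responding is a pure Nash equilibrium.
Player A against W: payoffs 5, 9, 2, 6 → best response R2.
Player A against X: payoffs 9, 8, 2, 5 → best response R1.
Player A against Y: payoffs 6, 7, 9, 8 → best response R3.
Player A against Z: payoffs 2, 0, 5, 7 → best response R4.
Player B against R1: payoffs 6, 8, 1, 5 → best response X.
Player B against R2: payoffs 9, 4, 5, 1 → best response W.
Player B against R3: payoffs 9, 2, 3, 6 → best response W.
Player B against R4: payoffs 1, 6, 2, 5 → best response X.
Mutual best responses: (R1, X); (R2, W).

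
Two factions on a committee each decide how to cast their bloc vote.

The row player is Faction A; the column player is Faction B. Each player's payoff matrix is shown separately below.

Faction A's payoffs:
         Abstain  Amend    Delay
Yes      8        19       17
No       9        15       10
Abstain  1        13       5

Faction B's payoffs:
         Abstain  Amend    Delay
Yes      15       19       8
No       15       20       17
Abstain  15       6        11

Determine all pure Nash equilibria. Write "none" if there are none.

Faction A against Abstain: payoffs 8, 9, 1 → best response No.
Faction A against Amend: payoffs 19, 15, 13 → best response Yes.
Faction A against Delay: payoffs 17, 10, 5 → best response Yes.
Faction B against Yes: payoffs 15, 19, 8 → best response Amend.
Faction B against No: payoffs 15, 20, 17 → best response Amend.
Faction B against Abstain: payoffs 15, 6, 11 → best response Abstain.
Mutual best responses: (Yes, Amend).

(Yes, Amend)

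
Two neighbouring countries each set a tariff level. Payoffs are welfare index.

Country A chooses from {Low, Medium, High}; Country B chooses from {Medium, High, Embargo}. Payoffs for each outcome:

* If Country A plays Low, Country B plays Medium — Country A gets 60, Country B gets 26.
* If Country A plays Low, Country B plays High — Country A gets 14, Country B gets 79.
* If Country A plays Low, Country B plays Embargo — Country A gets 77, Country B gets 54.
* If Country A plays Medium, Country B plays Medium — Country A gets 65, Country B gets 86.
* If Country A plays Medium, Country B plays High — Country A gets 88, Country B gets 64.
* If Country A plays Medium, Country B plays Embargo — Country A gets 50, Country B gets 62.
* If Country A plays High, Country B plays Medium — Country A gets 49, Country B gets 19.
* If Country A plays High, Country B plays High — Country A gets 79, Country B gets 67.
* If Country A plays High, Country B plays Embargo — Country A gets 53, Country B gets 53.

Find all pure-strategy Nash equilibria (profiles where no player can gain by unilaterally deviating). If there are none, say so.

(Medium, Medium)

Country A against Medium: payoffs 60, 65, 49 → best response Medium.
Country A against High: payoffs 14, 88, 79 → best response Medium.
Country A against Embargo: payoffs 77, 50, 53 → best response Low.
Country B against Low: payoffs 26, 79, 54 → best response High.
Country B against Medium: payoffs 86, 64, 62 → best response Medium.
Country B against High: payoffs 19, 67, 53 → best response High.
Mutual best responses: (Medium, Medium).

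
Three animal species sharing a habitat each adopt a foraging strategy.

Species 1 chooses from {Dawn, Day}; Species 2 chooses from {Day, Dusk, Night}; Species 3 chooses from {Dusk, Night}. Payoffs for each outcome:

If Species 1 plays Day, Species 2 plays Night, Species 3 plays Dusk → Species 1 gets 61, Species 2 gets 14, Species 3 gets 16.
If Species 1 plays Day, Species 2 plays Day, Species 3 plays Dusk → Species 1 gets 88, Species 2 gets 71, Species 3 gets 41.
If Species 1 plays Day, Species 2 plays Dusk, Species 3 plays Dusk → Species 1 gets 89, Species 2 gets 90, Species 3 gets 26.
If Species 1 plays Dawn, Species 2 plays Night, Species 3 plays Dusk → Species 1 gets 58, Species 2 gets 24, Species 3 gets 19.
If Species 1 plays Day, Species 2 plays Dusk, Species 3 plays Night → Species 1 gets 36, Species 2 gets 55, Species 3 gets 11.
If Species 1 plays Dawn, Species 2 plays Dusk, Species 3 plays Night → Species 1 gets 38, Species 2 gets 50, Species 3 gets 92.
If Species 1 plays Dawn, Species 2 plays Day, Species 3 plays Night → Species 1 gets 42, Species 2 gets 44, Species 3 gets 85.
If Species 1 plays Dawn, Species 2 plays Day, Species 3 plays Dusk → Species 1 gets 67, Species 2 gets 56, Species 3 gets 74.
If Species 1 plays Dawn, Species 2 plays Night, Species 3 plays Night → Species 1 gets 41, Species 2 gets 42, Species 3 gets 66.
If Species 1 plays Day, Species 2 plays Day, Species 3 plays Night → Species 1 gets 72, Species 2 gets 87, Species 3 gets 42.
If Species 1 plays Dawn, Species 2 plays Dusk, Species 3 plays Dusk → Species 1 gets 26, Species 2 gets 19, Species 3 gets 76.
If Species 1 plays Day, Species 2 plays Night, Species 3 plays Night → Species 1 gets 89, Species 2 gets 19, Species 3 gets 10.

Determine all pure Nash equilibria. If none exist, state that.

(Dawn, Day, Dusk): Species 1 can switch to Day (67 → 88). Not NE.
(Dawn, Day, Night): Species 1 can switch to Day (42 → 72). Not NE.
(Dawn, Dusk, Dusk): Species 1 can switch to Day (26 → 89). Not NE.
(Dawn, Dusk, Night): Species 1 gets 38, best alternative 36; Species 2 gets 50, best alternative 44; Species 3 gets 92, best alternative 76. No profitable deviation — NE.
(Dawn, Night, Dusk): Species 1 can switch to Day (58 → 61). Not NE.
(Dawn, Night, Night): Species 1 can switch to Day (41 → 89). Not NE.
(Day, Day, Dusk): Species 2 can switch to Dusk (71 → 90). Not NE.
(Day, Day, Night): Species 1 gets 72, best alternative 42; Species 2 gets 87, best alternative 55; Species 3 gets 42, best alternative 41. No profitable deviation — NE.
(Day, Dusk, Dusk): Species 1 gets 89, best alternative 26; Species 2 gets 90, best alternative 71; Species 3 gets 26, best alternative 11. No profitable deviation — NE.
(Day, Dusk, Night): Species 1 can switch to Dawn (36 → 38). Not NE.
(Day, Night, Dusk): Species 2 can switch to Day (14 → 71). Not NE.
(Day, Night, Night): Species 2 can switch to Day (19 → 87). Not NE.

(Dawn, Dusk, Night) and (Day, Day, Night) and (Day, Dusk, Dusk)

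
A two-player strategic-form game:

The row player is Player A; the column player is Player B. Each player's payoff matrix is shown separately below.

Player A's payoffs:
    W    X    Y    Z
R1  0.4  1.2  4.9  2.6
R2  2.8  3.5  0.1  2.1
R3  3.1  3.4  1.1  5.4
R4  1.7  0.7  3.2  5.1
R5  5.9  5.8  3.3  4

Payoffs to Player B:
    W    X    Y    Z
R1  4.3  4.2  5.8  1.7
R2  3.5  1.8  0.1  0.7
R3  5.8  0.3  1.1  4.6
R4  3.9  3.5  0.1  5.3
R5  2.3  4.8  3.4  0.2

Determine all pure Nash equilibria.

Pure-strategy Nash equilibria: (R1, Y), (R5, X)

Player A against W: payoffs 0.4, 2.8, 3.1, 1.7, 5.9 → best response R5.
Player A against X: payoffs 1.2, 3.5, 3.4, 0.7, 5.8 → best response R5.
Player A against Y: payoffs 4.9, 0.1, 1.1, 3.2, 3.3 → best response R1.
Player A against Z: payoffs 2.6, 2.1, 5.4, 5.1, 4 → best response R3.
Player B against R1: payoffs 4.3, 4.2, 5.8, 1.7 → best response Y.
Player B against R2: payoffs 3.5, 1.8, 0.1, 0.7 → best response W.
Player B against R3: payoffs 5.8, 0.3, 1.1, 4.6 → best response W.
Player B against R4: payoffs 3.9, 3.5, 0.1, 5.3 → best response Z.
Player B against R5: payoffs 2.3, 4.8, 3.4, 0.2 → best response X.
Mutual best responses: (R1, Y); (R5, X).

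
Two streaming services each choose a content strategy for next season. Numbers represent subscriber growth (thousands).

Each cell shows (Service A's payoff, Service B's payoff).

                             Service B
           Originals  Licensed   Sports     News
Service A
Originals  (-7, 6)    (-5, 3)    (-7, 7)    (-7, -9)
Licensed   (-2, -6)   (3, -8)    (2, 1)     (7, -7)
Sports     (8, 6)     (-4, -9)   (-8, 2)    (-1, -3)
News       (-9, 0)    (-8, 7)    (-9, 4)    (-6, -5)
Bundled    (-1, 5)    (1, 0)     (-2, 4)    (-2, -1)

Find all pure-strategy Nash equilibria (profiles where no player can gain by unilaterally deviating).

Check each profile: it is a Nash equilibrium iff no player can strictly gain by switching unilaterally.
(Originals, Originals): Service A can switch to Licensed (-7 → -2). Not NE.
(Originals, Licensed): Service A can switch to Licensed (-5 → 3). Not NE.
(Originals, Sports): Service A can switch to Licensed (-7 → 2). Not NE.
(Originals, News): Service A can switch to Licensed (-7 → 7). Not NE.
(Licensed, Originals): Service A can switch to Sports (-2 → 8). Not NE.
(Licensed, Licensed): Service B can switch to Originals (-8 → -6). Not NE.
(Licensed, Sports): Service A gets 2, best alternative -2; Service B gets 1, best alternative -6. No profitable deviation — NE.
(Licensed, News): Service B can switch to Originals (-7 → -6). Not NE.
(Sports, Originals): Service A gets 8, best alternative -1; Service B gets 6, best alternative 2. No profitable deviation — NE.
(Sports, Licensed): Service A can switch to Licensed (-4 → 3). Not NE.
(The remaining 10 profiles each have a profitable deviation by the same check.)

Pure-strategy Nash equilibria: (Licensed, Sports); (Sports, Originals)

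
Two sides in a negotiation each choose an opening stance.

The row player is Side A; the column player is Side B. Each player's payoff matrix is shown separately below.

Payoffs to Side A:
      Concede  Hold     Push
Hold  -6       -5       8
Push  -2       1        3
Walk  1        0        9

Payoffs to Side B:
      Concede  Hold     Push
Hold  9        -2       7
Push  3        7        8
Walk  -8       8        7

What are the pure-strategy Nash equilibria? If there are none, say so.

Side A against Concede: payoffs -6, -2, 1 → best response Walk.
Side A against Hold: payoffs -5, 1, 0 → best response Push.
Side A against Push: payoffs 8, 3, 9 → best response Walk.
Side B against Hold: payoffs 9, -2, 7 → best response Concede.
Side B against Push: payoffs 3, 7, 8 → best response Push.
Side B against Walk: payoffs -8, 8, 7 → best response Hold.
No profile is a mutual best response for all players.

This game has no pure Nash equilibrium.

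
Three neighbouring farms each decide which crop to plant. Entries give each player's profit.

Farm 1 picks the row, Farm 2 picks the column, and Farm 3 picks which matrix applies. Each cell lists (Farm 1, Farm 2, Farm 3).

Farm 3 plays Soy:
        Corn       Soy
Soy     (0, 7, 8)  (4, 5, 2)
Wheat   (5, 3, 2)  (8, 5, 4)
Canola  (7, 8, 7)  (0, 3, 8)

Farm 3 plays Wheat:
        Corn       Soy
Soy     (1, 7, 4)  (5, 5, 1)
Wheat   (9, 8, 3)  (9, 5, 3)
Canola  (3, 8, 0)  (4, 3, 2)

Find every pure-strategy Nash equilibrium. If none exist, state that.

The pure Nash equilibria are (Wheat, Corn, Wheat), (Wheat, Soy, Soy), (Canola, Corn, Soy).

Farm 1 against (Corn, Soy): payoffs 0, 5, 7 → best response Canola.
Farm 1 against (Corn, Wheat): payoffs 1, 9, 3 → best response Wheat.
Farm 1 against (Soy, Soy): payoffs 4, 8, 0 → best response Wheat.
Farm 1 against (Soy, Wheat): payoffs 5, 9, 4 → best response Wheat.
Farm 2 against (Soy, Soy): payoffs 7, 5 → best response Corn.
Farm 2 against (Soy, Wheat): payoffs 7, 5 → best response Corn.
Farm 2 against (Wheat, Soy): payoffs 3, 5 → best response Soy.
Farm 2 against (Wheat, Wheat): payoffs 8, 5 → best response Corn.
Farm 2 against (Canola, Soy): payoffs 8, 3 → best response Corn.
Farm 2 against (Canola, Wheat): payoffs 8, 3 → best response Corn.
Farm 3 against (Soy, Corn): payoffs 8, 4 → best response Soy.
Farm 3 against (Soy, Soy): payoffs 2, 1 → best response Soy.
Farm 3 against (Wheat, Corn): payoffs 2, 3 → best response Wheat.
Farm 3 against (Wheat, Soy): payoffs 4, 3 → best response Soy.
Farm 3 against (Canola, Corn): payoffs 7, 0 → best response Soy.
Farm 3 against (Canola, Soy): payoffs 8, 2 → best response Soy.
Mutual best responses: (Wheat, Corn, Wheat); (Wheat, Soy, Soy); (Canola, Corn, Soy).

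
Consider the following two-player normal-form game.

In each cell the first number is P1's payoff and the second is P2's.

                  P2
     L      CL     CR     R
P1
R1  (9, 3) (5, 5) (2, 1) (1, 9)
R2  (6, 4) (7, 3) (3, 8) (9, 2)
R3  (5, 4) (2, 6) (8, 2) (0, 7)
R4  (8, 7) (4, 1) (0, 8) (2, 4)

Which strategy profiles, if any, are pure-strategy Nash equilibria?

No pure-strategy Nash equilibrium.

P1 against L: payoffs 9, 6, 5, 8 → best response R1.
P1 against CL: payoffs 5, 7, 2, 4 → best response R2.
P1 against CR: payoffs 2, 3, 8, 0 → best response R3.
P1 against R: payoffs 1, 9, 0, 2 → best response R2.
P2 against R1: payoffs 3, 5, 1, 9 → best response R.
P2 against R2: payoffs 4, 3, 8, 2 → best response CR.
P2 against R3: payoffs 4, 6, 2, 7 → best response R.
P2 against R4: payoffs 7, 1, 8, 4 → best response CR.
No profile is a mutual best response for all players.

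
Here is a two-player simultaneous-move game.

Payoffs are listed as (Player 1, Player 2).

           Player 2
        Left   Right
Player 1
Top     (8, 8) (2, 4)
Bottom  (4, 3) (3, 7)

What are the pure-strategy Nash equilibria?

The pure Nash equilibria are (Top, Left); (Bottom, Right).

Player 1 against Left: payoffs 8, 4 → best response Top.
Player 1 against Right: payoffs 2, 3 → best response Bottom.
Player 2 against Top: payoffs 8, 4 → best response Left.
Player 2 against Bottom: payoffs 3, 7 → best response Right.
Mutual best responses: (Top, Left); (Bottom, Right).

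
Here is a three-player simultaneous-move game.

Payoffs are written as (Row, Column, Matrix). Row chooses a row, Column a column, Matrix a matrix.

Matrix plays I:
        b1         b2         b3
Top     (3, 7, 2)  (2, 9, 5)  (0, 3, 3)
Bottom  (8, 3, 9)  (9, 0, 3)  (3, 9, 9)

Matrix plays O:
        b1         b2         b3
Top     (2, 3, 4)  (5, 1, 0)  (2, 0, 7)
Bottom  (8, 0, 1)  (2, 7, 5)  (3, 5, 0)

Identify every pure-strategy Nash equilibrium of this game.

Row against (b1, I): payoffs 3, 8 → best response Bottom.
Row against (b1, O): payoffs 2, 8 → best response Bottom.
Row against (b2, I): payoffs 2, 9 → best response Bottom.
Row against (b2, O): payoffs 5, 2 → best response Top.
Row against (b3, I): payoffs 0, 3 → best response Bottom.
Row against (b3, O): payoffs 2, 3 → best response Bottom.
Column against (Top, I): payoffs 7, 9, 3 → best response b2.
Column against (Top, O): payoffs 3, 1, 0 → best response b1.
Column against (Bottom, I): payoffs 3, 0, 9 → best response b3.
Column against (Bottom, O): payoffs 0, 7, 5 → best response b2.
Matrix against (Top, b1): payoffs 2, 4 → best response O.
Matrix against (Top, b2): payoffs 5, 0 → best response I.
Matrix against (Top, b3): payoffs 3, 7 → best response O.
Matrix against (Bottom, b1): payoffs 9, 1 → best response I.
Matrix against (Bottom, b2): payoffs 3, 5 → best response O.
Matrix against (Bottom, b3): payoffs 9, 0 → best response I.
Mutual best responses: (Bottom, b3, I).

(Bottom, b3, I)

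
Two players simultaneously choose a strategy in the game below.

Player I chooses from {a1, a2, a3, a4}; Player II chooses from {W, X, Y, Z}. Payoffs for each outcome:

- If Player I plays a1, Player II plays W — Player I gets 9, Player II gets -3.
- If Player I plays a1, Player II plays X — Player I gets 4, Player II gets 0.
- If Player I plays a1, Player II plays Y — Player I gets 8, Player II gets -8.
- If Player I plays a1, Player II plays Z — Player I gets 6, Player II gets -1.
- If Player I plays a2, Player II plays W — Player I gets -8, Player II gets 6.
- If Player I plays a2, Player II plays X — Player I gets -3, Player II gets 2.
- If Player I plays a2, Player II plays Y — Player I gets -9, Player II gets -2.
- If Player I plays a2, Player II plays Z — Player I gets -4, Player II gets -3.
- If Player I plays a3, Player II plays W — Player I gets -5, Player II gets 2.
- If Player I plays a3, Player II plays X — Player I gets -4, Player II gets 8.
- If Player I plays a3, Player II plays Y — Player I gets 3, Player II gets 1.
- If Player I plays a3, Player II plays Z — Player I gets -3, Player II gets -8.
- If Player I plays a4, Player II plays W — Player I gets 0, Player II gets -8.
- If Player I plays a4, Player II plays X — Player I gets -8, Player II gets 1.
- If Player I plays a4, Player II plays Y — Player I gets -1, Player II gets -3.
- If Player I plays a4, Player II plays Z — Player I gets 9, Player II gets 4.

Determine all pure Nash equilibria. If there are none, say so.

(a1, X); (a4, Z)

Player I against W: payoffs 9, -8, -5, 0 → best response a1.
Player I against X: payoffs 4, -3, -4, -8 → best response a1.
Player I against Y: payoffs 8, -9, 3, -1 → best response a1.
Player I against Z: payoffs 6, -4, -3, 9 → best response a4.
Player II against a1: payoffs -3, 0, -8, -1 → best response X.
Player II against a2: payoffs 6, 2, -2, -3 → best response W.
Player II against a3: payoffs 2, 8, 1, -8 → best response X.
Player II against a4: payoffs -8, 1, -3, 4 → best response Z.
Mutual best responses: (a1, X); (a4, Z).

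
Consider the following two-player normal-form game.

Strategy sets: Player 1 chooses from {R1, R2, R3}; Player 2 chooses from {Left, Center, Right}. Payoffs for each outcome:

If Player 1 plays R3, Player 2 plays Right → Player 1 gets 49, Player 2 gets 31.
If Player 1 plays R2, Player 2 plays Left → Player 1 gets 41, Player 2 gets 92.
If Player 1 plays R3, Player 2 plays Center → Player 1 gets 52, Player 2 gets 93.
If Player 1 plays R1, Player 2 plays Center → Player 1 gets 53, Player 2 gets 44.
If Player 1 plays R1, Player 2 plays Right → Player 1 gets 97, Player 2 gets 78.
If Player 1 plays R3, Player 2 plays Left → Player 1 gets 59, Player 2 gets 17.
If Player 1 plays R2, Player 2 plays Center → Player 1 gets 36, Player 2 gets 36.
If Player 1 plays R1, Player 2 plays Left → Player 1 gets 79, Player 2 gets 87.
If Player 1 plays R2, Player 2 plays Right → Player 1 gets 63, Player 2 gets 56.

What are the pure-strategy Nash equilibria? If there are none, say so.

Mark each player's best response to every combination of opponents' strategies; a profile where every player is best-responding is a pure Nash equilibrium.
Player 1 against Left: payoffs 79, 41, 59 → best response R1.
Player 1 against Center: payoffs 53, 36, 52 → best response R1.
Player 1 against Right: payoffs 97, 63, 49 → best response R1.
Player 2 against R1: payoffs 87, 44, 78 → best response Left.
Player 2 against R2: payoffs 92, 36, 56 → best response Left.
Player 2 against R3: payoffs 17, 93, 31 → best response Center.
Mutual best responses: (R1, Left).

(R1, Left)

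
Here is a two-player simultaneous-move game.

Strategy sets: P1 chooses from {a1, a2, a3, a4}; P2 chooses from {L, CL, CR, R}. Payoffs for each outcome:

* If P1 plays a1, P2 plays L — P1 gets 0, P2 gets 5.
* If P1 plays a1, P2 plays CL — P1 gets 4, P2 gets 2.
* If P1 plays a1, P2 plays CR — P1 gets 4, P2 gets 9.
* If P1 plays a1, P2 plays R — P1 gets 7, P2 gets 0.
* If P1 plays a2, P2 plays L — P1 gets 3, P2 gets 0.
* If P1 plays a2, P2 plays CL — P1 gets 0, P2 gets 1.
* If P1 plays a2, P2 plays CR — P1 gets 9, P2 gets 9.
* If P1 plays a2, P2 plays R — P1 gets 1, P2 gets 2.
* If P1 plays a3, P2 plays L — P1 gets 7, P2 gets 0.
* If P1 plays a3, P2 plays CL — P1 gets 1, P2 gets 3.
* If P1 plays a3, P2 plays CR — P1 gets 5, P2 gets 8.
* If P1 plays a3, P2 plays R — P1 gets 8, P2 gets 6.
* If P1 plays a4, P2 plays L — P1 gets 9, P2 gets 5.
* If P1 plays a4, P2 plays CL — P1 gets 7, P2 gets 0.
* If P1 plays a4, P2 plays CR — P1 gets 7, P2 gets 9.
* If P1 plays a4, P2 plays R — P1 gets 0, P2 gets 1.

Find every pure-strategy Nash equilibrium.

(a1, L): P1 can switch to a2 (0 → 3). Not NE.
(a1, CL): P1 can switch to a4 (4 → 7). Not NE.
(a1, CR): P1 can switch to a2 (4 → 9). Not NE.
(a1, R): P1 can switch to a3 (7 → 8). Not NE.
(a2, L): P1 can switch to a3 (3 → 7). Not NE.
(a2, CL): P1 can switch to a1 (0 → 4). Not NE.
(a2, CR): P1 gets 9, best alternative 7; P2 gets 9, best alternative 2. No profitable deviation — NE.
(a2, R): P1 can switch to a1 (1 → 7). Not NE.
(a3, L): P1 can switch to a4 (7 → 9). Not NE.
(a3, CL): P1 can switch to a1 (1 → 4). Not NE.
(a3, CR): P1 can switch to a2 (5 → 9). Not NE.
(The remaining 5 profiles each have a profitable deviation by the same check.)

The unique pure-strategy Nash equilibrium is (a2, CR).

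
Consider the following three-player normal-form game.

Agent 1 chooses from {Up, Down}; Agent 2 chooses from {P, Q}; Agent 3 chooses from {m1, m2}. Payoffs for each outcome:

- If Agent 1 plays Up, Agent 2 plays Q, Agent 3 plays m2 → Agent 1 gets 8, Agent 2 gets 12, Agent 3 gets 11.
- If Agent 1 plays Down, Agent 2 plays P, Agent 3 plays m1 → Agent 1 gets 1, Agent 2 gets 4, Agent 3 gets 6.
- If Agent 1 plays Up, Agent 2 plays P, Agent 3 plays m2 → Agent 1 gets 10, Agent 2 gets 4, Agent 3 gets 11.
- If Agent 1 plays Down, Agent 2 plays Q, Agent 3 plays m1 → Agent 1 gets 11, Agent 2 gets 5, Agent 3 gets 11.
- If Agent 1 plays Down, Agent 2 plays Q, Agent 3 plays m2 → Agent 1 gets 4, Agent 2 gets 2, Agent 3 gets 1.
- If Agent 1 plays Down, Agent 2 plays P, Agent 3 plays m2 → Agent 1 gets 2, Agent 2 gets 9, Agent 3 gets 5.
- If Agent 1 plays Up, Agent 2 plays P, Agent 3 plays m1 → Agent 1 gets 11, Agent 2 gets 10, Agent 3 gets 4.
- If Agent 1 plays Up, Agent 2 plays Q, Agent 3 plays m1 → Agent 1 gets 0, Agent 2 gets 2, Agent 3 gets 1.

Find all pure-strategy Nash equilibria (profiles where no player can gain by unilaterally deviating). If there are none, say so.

Agent 1 against (P, m1): payoffs 11, 1 → best response Up.
Agent 1 against (P, m2): payoffs 10, 2 → best response Up.
Agent 1 against (Q, m1): payoffs 0, 11 → best response Down.
Agent 1 against (Q, m2): payoffs 8, 4 → best response Up.
Agent 2 against (Up, m1): payoffs 10, 2 → best response P.
Agent 2 against (Up, m2): payoffs 4, 12 → best response Q.
Agent 2 against (Down, m1): payoffs 4, 5 → best response Q.
Agent 2 against (Down, m2): payoffs 9, 2 → best response P.
Agent 3 against (Up, P): payoffs 4, 11 → best response m2.
Agent 3 against (Up, Q): payoffs 1, 11 → best response m2.
Agent 3 against (Down, P): payoffs 6, 5 → best response m1.
Agent 3 against (Down, Q): payoffs 11, 1 → best response m1.
Mutual best responses: (Up, Q, m2); (Down, Q, m1).

(Up, Q, m2), (Down, Q, m1)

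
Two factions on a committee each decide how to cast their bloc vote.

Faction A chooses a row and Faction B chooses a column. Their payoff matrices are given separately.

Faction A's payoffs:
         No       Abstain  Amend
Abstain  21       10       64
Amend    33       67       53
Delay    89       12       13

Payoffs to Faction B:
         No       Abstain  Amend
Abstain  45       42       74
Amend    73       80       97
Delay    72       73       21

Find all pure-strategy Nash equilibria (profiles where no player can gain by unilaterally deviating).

(Abstain, Amend)

(Abstain, No): Faction A can switch to Amend (21 → 33). Not NE.
(Abstain, Abstain): Faction A can switch to Amend (10 → 67). Not NE.
(Abstain, Amend): Faction A gets 64, best alternative 53; Faction B gets 74, best alternative 45. No profitable deviation — NE.
(Amend, No): Faction A can switch to Delay (33 → 89). Not NE.
(Amend, Abstain): Faction B can switch to Amend (80 → 97). Not NE.
(Amend, Amend): Faction A can switch to Abstain (53 → 64). Not NE.
(Delay, No): Faction B can switch to Abstain (72 → 73). Not NE.
(The remaining 2 profiles each have a profitable deviation by the same check.)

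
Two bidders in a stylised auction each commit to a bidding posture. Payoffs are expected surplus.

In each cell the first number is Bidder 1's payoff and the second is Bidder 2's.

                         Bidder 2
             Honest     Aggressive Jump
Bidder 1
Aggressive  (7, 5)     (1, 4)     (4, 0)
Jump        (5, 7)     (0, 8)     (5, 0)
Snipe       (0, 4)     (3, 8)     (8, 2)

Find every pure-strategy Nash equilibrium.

Pure-strategy Nash equilibria: (Aggressive, Honest), (Snipe, Aggressive)

For each player, find the best response to each opponent profile; mutual best responses are the pure NE.
Bidder 1 against Honest: payoffs 7, 5, 0 → best response Aggressive.
Bidder 1 against Aggressive: payoffs 1, 0, 3 → best response Snipe.
Bidder 1 against Jump: payoffs 4, 5, 8 → best response Snipe.
Bidder 2 against Aggressive: payoffs 5, 4, 0 → best response Honest.
Bidder 2 against Jump: payoffs 7, 8, 0 → best response Aggressive.
Bidder 2 against Snipe: payoffs 4, 8, 2 → best response Aggressive.
Mutual best responses: (Aggressive, Honest); (Snipe, Aggressive).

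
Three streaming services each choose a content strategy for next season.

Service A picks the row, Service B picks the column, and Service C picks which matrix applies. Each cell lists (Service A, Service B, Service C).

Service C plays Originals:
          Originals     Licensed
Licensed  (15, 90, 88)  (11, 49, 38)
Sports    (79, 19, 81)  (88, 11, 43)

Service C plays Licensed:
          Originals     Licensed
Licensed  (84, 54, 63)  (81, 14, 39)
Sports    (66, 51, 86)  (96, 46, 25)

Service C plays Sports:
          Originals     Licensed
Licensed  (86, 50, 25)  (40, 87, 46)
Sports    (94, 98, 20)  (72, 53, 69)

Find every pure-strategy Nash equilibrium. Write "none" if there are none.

(Licensed, Originals, Originals): Service A can switch to Sports (15 → 79). Not NE.
(Licensed, Originals, Licensed): Service C can switch to Originals (63 → 88). Not NE.
(Licensed, Originals, Sports): Service A can switch to Sports (86 → 94). Not NE.
(Licensed, Licensed, Originals): Service A can switch to Sports (11 → 88). Not NE.
(Licensed, Licensed, Licensed): Service A can switch to Sports (81 → 96). Not NE.
(Licensed, Licensed, Sports): Service A can switch to Sports (40 → 72). Not NE.
(Sports, Originals, Originals): Service C can switch to Licensed (81 → 86). Not NE.
(Sports, Originals, Licensed): Service A can switch to Licensed (66 → 84). Not NE.
(Sports, Originals, Sports): Service C can switch to Originals (20 → 81). Not NE.
(Sports, Licensed, Originals): Service B can switch to Originals (11 → 19). Not NE.
(Sports, Licensed, Licensed): Service B can switch to Originals (46 → 51). Not NE.
(Sports, Licensed, Sports): Service B can switch to Originals (53 → 98). Not NE.

There is no pure-strategy Nash equilibrium.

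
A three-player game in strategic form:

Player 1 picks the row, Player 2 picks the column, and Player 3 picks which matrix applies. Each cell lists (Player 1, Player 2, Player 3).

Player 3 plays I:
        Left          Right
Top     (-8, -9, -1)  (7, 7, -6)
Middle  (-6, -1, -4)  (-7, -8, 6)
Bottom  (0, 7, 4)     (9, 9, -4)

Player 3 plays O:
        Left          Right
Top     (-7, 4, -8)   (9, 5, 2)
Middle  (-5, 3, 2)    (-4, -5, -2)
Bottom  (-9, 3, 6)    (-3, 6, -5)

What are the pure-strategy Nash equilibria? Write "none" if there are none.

The pure Nash equilibria are (Top, Right, O) and (Middle, Left, O) and (Bottom, Right, I).

(Top, Left, I): Player 1 can switch to Middle (-8 → -6). Not NE.
(Top, Left, O): Player 1 can switch to Middle (-7 → -5). Not NE.
(Top, Right, I): Player 1 can switch to Bottom (7 → 9). Not NE.
(Top, Right, O): Player 1 gets 9, best alternative -3; Player 2 gets 5, best alternative 4; Player 3 gets 2, best alternative -6. No profitable deviation — NE.
(Middle, Left, I): Player 1 can switch to Bottom (-6 → 0). Not NE.
(Middle, Left, O): Player 1 gets -5, best alternative -7; Player 2 gets 3, best alternative -5; Player 3 gets 2, best alternative -4. No profitable deviation — NE.
(Middle, Right, I): Player 1 can switch to Top (-7 → 7). Not NE.
(Middle, Right, O): Player 1 can switch to Top (-4 → 9). Not NE.
(Bottom, Left, I): Player 2 can switch to Right (7 → 9). Not NE.
(Bottom, Left, O): Player 1 can switch to Top (-9 → -7). Not NE.
(Bottom, Right, I): Player 1 gets 9, best alternative 7; Player 2 gets 9, best alternative 7; Player 3 gets -4, best alternative -5. No profitable deviation — NE.
(Bottom, Right, O): Player 1 can switch to Top (-3 → 9). Not NE.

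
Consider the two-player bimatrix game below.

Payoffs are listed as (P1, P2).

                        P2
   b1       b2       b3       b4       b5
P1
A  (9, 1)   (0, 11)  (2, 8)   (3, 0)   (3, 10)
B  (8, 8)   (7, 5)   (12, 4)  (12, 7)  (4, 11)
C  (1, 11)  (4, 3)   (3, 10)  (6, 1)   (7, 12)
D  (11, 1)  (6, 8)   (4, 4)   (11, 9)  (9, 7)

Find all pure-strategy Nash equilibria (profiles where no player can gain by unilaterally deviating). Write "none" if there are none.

No pure-strategy Nash equilibrium.

P1 against b1: payoffs 9, 8, 1, 11 → best response D.
P1 against b2: payoffs 0, 7, 4, 6 → best response B.
P1 against b3: payoffs 2, 12, 3, 4 → best response B.
P1 against b4: payoffs 3, 12, 6, 11 → best response B.
P1 against b5: payoffs 3, 4, 7, 9 → best response D.
P2 against A: payoffs 1, 11, 8, 0, 10 → best response b2.
P2 against B: payoffs 8, 5, 4, 7, 11 → best response b5.
P2 against C: payoffs 11, 3, 10, 1, 12 → best response b5.
P2 against D: payoffs 1, 8, 4, 9, 7 → best response b4.
No profile is a mutual best response for all players.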